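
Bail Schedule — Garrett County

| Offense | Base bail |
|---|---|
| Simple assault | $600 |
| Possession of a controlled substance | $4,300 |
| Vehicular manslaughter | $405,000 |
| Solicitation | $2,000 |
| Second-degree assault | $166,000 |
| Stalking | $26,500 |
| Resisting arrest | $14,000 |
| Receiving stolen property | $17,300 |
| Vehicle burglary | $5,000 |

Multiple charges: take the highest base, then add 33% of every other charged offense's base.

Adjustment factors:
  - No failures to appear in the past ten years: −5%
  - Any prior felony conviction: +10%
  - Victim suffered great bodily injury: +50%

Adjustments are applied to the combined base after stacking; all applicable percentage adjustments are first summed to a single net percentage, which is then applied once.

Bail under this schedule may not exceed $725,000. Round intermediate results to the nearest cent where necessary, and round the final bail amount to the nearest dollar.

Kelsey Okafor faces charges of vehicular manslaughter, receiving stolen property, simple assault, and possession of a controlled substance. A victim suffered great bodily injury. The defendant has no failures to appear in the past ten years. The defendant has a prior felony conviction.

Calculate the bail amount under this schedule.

Base amounts from the schedule: vehicular manslaughter $405,000; receiving stolen property $17,300; simple assault $600; possession of a controlled substance $4,300.
Stacking rule: highest base plus 33% of each additional charge. Highest is vehicular manslaughter at $405,000. Additional: $17,300 × 33% = $5,709; $600 × 33% = $198; $4,300 × 33% = $1,419. Combined base = $405,000 + $7,326 = $412,326.
Net percentage adjustment: −5% +10% +50% = +55%. $412,326 × 1.55 = $639,105.30.
$639,105.30 is within the $725,000 maximum.
Rounded to the nearest dollar: $639,105.

$639,105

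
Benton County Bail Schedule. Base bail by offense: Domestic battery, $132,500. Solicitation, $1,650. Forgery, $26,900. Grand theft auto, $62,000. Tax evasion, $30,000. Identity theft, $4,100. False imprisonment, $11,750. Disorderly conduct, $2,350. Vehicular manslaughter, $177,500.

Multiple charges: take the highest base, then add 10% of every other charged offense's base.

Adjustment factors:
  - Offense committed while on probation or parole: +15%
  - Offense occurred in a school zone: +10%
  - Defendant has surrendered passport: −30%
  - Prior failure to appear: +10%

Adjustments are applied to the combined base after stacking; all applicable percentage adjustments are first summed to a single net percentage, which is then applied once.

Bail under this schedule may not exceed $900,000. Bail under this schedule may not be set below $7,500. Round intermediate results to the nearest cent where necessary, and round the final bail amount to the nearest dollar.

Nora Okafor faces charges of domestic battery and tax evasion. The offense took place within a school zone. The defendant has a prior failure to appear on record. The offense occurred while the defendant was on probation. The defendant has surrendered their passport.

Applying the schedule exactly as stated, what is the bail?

Base amounts from the schedule: domestic battery $132,500; tax evasion $30,000.
Stacking rule: highest base plus 10% of each additional charge. Highest is domestic battery at $132,500. Additional: $30,000 × 10% = $3,000. Combined base = $132,500 + $3,000 = $135,500.
Net percentage adjustment: +15% +10% −30% +10% = +5%. $135,500 × 1.05 = $142,275.
$142,275 is within the $900,000 maximum.
$142,275 is at or above the $7,500 minimum.

$142,275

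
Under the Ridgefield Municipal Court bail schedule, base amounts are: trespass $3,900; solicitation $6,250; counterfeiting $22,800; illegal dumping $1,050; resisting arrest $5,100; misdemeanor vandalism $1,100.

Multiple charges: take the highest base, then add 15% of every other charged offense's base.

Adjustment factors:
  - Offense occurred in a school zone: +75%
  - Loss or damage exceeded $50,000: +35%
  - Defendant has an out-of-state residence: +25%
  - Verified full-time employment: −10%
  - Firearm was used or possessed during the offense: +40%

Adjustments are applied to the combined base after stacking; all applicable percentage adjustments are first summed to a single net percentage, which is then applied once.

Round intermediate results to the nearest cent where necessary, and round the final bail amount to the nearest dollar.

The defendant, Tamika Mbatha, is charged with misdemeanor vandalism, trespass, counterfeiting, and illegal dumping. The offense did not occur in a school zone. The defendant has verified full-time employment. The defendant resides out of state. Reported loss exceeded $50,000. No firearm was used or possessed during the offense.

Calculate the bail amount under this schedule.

$35,561

Base amounts from the schedule: misdemeanor vandalism $1,100; trespass $3,900; counterfeiting $22,800; illegal dumping $1,050.
Stacking rule: highest base plus 15% of each additional charge. Highest is counterfeiting at $22,800. Additional: $1,100 × 15% = $165; $3,900 × 15% = $585; $1,050 × 15% = $157.50. Combined base = $22,800 + $907.50 = $23,707.50.
Net percentage adjustment: +35% +25% −10% = +50%. $23,707.50 × 1.5 = $35,561.25.
Rounded to the nearest dollar: $35,561.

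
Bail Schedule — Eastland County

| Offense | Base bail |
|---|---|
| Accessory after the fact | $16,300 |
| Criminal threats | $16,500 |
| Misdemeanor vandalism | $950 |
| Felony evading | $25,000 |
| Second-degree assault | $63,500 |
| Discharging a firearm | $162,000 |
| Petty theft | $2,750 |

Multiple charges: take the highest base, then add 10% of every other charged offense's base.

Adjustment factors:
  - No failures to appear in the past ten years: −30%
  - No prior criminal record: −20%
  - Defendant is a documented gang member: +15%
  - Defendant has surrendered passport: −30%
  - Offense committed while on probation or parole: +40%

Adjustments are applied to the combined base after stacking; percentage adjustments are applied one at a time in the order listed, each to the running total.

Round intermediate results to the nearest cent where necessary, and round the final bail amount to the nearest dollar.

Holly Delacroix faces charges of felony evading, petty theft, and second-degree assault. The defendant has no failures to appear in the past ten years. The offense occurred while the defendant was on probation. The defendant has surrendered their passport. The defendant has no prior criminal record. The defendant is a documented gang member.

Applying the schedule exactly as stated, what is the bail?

$41,827

Base amounts from the schedule: felony evading $25,000; petty theft $2,750; second-degree assault $63,500.
Stacking rule: highest base plus 10% of each additional charge. Highest is second-degree assault at $63,500. Additional: $25,000 × 10% = $2,500; $2,750 × 10% = $275. Combined base = $63,500 + $2,775 = $66,275.
No failures to appear in the past ten years (−30%): $66,275 × 0.7 = $46,392.50.
No prior criminal record (−20%): $46,392.50 × 0.8 = $37,114.
Defendant is a documented gang member (+15%): $37,114 × 1.15 = $42,681.10.
Defendant has surrendered passport (−30%): $42,681.10 × 0.7 = $29,876.77.
Offense committed while on probation or parole (+40%): $29,876.77 × 1.4 = $41,827.48.
Rounded to the nearest dollar: $41,827.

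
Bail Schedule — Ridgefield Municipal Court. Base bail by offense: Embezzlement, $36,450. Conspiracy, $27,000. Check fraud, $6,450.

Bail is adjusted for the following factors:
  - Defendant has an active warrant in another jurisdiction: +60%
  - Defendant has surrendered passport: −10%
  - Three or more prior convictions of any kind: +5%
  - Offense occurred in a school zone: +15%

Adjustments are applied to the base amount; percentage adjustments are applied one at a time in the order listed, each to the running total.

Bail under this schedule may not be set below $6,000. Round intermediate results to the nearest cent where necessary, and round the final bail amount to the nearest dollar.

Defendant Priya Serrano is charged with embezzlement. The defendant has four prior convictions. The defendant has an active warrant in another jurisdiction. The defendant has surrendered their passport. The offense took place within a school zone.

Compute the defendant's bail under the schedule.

$63,379

Base amounts from the schedule: embezzlement $36,450.
Single charge. Combined base = $36,450.
Defendant has an active warrant in another jurisdiction (+60%): $36,450 × 1.6 = $58,320.
Defendant has surrendered passport (−10%): $58,320 × 0.9 = $52,488.
Three or more prior convictions of any kind (+5%): $52,488 × 1.05 = $55,112.40.
Offense occurred in a school zone (+15%): $55,112.40 × 1.15 = $63,379.26.
$63,379.26 is at or above the $6,000 minimum.
Rounded to the nearest dollar: $63,379.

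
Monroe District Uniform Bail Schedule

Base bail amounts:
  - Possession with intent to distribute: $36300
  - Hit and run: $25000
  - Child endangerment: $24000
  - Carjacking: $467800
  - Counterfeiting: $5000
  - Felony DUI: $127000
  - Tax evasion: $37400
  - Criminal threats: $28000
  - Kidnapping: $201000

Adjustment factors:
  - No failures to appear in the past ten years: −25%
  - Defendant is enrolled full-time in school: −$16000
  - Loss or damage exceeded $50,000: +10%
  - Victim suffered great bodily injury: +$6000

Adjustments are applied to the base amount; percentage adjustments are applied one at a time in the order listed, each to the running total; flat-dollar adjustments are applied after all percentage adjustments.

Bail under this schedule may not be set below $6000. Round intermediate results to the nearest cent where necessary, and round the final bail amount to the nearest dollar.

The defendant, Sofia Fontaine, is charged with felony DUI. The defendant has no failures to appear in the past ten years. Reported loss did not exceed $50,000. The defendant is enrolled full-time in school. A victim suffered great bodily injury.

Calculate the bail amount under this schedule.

$85250

Base amounts from the schedule: felony DUI $127000.
Single charge. Combined base = $127000.
No failures to appear in the past ten years (−25%): $127000 × 0.75 = $95250.
Defendant is enrolled full-time in school (−$16000 flat): $95250 − $16000 = $79250.
Victim suffered great bodily injury (+$6000 flat): $79250 + $6000 = $85250.
$85250 is at or above the $6000 minimum.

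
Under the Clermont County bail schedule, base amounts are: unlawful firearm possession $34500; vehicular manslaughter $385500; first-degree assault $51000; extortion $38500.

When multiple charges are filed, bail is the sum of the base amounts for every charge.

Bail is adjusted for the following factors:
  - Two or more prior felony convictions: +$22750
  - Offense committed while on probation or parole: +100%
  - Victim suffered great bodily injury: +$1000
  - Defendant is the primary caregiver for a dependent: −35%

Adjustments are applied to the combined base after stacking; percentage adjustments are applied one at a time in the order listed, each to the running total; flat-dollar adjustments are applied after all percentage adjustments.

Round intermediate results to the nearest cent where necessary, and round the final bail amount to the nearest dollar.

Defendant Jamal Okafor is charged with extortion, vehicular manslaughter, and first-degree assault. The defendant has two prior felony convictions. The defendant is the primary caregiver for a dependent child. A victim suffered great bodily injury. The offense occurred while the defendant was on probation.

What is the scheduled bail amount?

Base amounts from the schedule: extortion $38500; vehicular manslaughter $385500; first-degree assault $51000.
Stacking rule: sum of all bases. $38500 + $385500 + $51000 = $475000.
Offense committed while on probation or parole (+100%): $475000 × 2 = $950000.
Defendant is the primary caregiver for a dependent (−35%): $950000 × 0.65 = $617500.
Two or more prior felony convictions (+$22750 flat): $617500 + $22750 = $640250.
Victim suffered great bodily injury (+$1000 flat): $640250 + $1000 = $641250.

$641250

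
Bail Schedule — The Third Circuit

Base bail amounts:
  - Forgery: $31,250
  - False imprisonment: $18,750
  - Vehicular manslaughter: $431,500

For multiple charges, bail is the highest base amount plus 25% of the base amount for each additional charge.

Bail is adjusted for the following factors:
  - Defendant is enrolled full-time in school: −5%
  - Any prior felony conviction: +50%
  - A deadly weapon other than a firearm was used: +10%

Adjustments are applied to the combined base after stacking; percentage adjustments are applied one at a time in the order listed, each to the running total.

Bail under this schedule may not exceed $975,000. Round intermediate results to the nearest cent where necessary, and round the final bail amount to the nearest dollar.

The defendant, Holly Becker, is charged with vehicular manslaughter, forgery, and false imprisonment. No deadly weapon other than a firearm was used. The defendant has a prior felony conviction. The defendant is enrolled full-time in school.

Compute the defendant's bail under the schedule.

Base amounts from the schedule: vehicular manslaughter $431,500; forgery $31,250; false imprisonment $18,750.
Stacking rule: highest base plus 25% of each additional charge. Highest is vehicular manslaughter at $431,500. Additional: $31,250 × 25% = $7,812.50; $18,750 × 25% = $4,687.50. Combined base = $431,500 + $12,500 = $444,000.
Defendant is enrolled full-time in school (−5%): $444,000 × 0.95 = $421,800.
Any prior felony conviction (+50%): $421,800 × 1.5 = $632,700.
$632,700 is within the $975,000 maximum.

$632,700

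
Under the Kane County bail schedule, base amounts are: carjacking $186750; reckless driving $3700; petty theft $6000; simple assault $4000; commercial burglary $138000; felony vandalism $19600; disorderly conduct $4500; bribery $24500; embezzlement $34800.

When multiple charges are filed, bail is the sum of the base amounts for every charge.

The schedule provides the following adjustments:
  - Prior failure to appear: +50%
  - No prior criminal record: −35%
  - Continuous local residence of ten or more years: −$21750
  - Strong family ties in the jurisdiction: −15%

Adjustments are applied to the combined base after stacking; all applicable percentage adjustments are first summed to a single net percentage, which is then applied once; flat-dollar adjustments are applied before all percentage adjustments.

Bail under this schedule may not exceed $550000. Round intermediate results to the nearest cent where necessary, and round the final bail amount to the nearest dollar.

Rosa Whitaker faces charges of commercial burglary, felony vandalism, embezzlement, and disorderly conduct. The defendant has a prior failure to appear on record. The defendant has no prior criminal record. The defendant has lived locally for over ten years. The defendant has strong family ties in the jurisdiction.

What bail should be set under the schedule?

$175150

Base amounts from the schedule: commercial burglary $138000; felony vandalism $19600; embezzlement $34800; disorderly conduct $4500.
Stacking rule: sum of all bases. $138000 + $19600 + $34800 + $4500 = $196900.
Continuous local residence of ten or more years (−$21750 flat): $196900 − $21750 = $175150.
Net percentage adjustment: +50% −35% −15% = +0%. $175150 × 1 = $175150.
$175150 is within the $550000 maximum.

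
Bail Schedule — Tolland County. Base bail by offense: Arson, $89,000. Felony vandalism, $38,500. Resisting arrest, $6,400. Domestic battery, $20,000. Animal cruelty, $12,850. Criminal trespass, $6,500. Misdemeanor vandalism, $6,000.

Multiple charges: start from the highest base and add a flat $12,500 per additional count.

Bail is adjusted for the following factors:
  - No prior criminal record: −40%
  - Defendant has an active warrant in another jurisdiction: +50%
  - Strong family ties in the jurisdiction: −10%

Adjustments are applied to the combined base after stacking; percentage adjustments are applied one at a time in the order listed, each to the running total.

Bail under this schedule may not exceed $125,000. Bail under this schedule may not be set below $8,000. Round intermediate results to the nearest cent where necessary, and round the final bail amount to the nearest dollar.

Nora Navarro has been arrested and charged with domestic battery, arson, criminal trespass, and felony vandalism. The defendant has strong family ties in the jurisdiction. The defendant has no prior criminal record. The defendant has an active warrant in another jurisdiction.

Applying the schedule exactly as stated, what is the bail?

Base amounts from the schedule: domestic battery $20,000; arson $89,000; criminal trespass $6,500; felony vandalism $38,500.
Stacking rule: highest base plus $12,500 per additional charge. Highest is arson at $89,000; 3 additional charges → +$37,500. Combined base = $126,500.
No prior criminal record (−40%): $126,500 × 0.6 = $75,900.
Defendant has an active warrant in another jurisdiction (+50%): $75,900 × 1.5 = $113,850.
Strong family ties in the jurisdiction (−10%): $113,850 × 0.9 = $102,465.
$102,465 is within the $125,000 maximum.
$102,465 is at or above the $8,000 minimum.

$102,465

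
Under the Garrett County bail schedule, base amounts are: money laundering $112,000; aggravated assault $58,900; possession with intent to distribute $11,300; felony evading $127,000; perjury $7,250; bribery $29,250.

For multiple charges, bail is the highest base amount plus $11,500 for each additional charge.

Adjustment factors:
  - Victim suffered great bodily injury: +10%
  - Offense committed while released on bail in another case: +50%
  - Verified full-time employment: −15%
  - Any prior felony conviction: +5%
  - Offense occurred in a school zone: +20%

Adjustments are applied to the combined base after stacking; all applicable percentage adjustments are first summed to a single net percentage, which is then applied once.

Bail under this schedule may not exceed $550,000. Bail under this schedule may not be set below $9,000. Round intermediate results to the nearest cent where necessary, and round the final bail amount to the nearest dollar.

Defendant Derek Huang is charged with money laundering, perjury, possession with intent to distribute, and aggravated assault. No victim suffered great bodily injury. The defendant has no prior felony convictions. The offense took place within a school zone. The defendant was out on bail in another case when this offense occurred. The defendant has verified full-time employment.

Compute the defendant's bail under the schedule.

$227,075

Base amounts from the schedule: money laundering $112,000; perjury $7,250; possession with intent to distribute $11,300; aggravated assault $58,900.
Stacking rule: highest base plus $11,500 per additional charge. Highest is money laundering at $112,000; 3 additional charges → +$34,500. Combined base = $146,500.
Net percentage adjustment: +50% −15% +20% = +55%. $146,500 × 1.55 = $227,075.
$227,075 is within the $550,000 maximum.
$227,075 is at or above the $9,000 minimum.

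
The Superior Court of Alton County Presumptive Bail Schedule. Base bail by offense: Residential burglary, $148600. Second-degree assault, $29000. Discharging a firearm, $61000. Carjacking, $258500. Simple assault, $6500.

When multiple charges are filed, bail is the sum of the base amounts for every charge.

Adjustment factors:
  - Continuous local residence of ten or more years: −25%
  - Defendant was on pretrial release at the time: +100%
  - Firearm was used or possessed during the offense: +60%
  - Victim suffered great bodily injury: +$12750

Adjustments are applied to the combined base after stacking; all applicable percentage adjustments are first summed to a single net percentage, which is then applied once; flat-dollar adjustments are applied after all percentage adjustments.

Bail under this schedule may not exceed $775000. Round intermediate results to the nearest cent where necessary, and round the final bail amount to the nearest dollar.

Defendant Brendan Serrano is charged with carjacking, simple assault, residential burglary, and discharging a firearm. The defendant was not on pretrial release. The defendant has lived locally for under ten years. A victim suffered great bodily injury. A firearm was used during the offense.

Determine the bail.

Base amounts from the schedule: carjacking $258500; simple assault $6500; residential burglary $148600; discharging a firearm $61000.
Stacking rule: sum of all bases. $258500 + $6500 + $148600 + $61000 = $474600.
Firearm was used or possessed during the offense (+60%): $474600 × 1.6 = $759360.
Victim suffered great bodily injury (+$12750 flat): $759360 + $12750 = $772110.
$772110 is within the $775000 maximum.

$772110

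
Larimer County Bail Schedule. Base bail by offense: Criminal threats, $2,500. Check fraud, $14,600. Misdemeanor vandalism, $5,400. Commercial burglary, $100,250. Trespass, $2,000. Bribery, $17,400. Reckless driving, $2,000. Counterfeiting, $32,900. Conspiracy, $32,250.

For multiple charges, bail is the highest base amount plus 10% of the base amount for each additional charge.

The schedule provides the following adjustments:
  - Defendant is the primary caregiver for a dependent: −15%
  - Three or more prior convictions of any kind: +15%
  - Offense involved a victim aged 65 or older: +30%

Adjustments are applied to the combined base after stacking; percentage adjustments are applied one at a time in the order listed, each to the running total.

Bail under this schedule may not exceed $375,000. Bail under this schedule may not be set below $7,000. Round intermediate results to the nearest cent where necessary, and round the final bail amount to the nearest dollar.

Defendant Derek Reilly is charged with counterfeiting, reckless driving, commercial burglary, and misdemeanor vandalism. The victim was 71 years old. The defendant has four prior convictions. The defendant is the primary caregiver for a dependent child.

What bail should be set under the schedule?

$132,514

Base amounts from the schedule: counterfeiting $32,900; reckless driving $2,000; commercial burglary $100,250; misdemeanor vandalism $5,400.
Stacking rule: highest base plus 10% of each additional charge. Highest is commercial burglary at $100,250. Additional: $32,900 × 10% = $3,290; $2,000 × 10% = $200; $5,400 × 10% = $540. Combined base = $100,250 + $4,030 = $104,280.
Defendant is the primary caregiver for a dependent (−15%): $104,280 × 0.85 = $88,638.
Three or more prior convictions of any kind (+15%): $88,638 × 1.15 = $101,933.70.
Offense involved a victim aged 65 or older (+30%): $101,933.70 × 1.3 = $132,513.81.
$132,513.81 is within the $375,000 maximum.
$132,513.81 is at or above the $7,000 minimum.
Rounded to the nearest dollar: $132,514.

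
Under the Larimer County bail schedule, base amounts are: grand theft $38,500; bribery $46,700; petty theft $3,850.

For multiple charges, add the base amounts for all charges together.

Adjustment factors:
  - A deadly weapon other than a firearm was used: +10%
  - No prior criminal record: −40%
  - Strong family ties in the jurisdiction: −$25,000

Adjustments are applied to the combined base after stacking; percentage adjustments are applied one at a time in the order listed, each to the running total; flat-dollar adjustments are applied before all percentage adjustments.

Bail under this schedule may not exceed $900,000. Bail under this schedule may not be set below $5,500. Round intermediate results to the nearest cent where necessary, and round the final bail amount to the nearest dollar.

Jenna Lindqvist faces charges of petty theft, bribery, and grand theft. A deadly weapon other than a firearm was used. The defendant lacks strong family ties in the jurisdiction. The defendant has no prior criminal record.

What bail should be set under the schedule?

Base amounts from the schedule: petty theft $3,850; bribery $46,700; grand theft $38,500.
Stacking rule: sum of all bases. $3,850 + $46,700 + $38,500 = $89,050.
A deadly weapon other than a firearm was used (+10%): $89,050 × 1.1 = $97,955.
No prior criminal record (−40%): $97,955 × 0.6 = $58,773.
$58,773 is within the $900,000 maximum.
$58,773 is at or above the $5,500 minimum.

$58,773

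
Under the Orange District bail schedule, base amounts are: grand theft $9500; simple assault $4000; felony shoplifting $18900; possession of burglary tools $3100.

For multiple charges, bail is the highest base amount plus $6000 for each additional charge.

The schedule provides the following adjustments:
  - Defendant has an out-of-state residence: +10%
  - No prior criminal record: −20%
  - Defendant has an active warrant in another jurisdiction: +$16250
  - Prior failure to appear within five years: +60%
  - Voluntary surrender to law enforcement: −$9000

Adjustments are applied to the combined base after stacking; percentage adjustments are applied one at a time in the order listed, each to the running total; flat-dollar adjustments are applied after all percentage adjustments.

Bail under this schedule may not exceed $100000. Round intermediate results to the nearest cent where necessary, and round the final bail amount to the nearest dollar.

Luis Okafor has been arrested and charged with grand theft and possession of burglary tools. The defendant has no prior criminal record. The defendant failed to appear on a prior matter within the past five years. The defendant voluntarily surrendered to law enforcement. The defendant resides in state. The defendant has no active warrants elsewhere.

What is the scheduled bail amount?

Base amounts from the schedule: grand theft $9500; possession of burglary tools $3100.
Stacking rule: highest base plus $6000 per additional charge. Highest is grand theft at $9500; 1 additional charge → +$6000. Combined base = $15500.
No prior criminal record (−20%): $15500 × 0.8 = $12400.
Prior failure to appear within five years (+60%): $12400 × 1.6 = $19840.
Voluntary surrender to law enforcement (−$9000 flat): $19840 − $9000 = $10840.
$10840 is within the $100000 maximum.

$10840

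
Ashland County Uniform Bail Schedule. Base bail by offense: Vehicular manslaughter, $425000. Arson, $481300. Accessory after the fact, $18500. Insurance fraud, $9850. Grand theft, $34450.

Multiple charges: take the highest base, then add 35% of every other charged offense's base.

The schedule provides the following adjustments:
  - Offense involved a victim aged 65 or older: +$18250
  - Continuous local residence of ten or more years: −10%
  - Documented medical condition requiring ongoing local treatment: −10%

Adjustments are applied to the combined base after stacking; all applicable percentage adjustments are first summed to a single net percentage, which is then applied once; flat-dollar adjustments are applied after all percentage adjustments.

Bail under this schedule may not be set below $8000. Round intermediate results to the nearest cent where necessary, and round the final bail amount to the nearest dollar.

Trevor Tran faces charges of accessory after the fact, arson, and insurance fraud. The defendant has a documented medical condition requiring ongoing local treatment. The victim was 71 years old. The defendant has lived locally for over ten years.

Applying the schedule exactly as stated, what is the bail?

Base amounts from the schedule: accessory after the fact $18500; arson $481300; insurance fraud $9850.
Stacking rule: highest base plus 35% of each additional charge. Highest is arson at $481300. Additional: $18500 × 35% = $6475; $9850 × 35% = $3447.50. Combined base = $481300 + $9922.50 = $491222.50.
Net percentage adjustment: −10% −10% = −20%. $491222.50 × 0.8 = $392978.
Offense involved a victim aged 65 or older (+$18250 flat): $392978 + $18250 = $411228.
$411228 is at or above the $8000 minimum.

$411228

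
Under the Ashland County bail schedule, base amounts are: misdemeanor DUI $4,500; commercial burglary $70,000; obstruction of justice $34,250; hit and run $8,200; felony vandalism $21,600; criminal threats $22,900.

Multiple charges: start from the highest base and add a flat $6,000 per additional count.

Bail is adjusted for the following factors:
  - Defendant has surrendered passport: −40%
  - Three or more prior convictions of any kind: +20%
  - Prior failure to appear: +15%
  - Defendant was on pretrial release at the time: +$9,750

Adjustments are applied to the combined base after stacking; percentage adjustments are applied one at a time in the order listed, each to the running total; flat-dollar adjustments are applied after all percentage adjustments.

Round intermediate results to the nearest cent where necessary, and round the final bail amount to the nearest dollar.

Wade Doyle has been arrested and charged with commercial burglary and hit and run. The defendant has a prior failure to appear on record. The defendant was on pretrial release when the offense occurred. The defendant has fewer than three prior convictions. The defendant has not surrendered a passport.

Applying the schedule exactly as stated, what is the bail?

$97,150

Base amounts from the schedule: commercial burglary $70,000; hit and run $8,200.
Stacking rule: highest base plus $6,000 per additional charge. Highest is commercial burglary at $70,000; 1 additional charge → +$6,000. Combined base = $76,000.
Prior failure to appear (+15%): $76,000 × 1.15 = $87,400.
Defendant was on pretrial release at the time (+$9,750 flat): $87,400 + $9,750 = $97,150.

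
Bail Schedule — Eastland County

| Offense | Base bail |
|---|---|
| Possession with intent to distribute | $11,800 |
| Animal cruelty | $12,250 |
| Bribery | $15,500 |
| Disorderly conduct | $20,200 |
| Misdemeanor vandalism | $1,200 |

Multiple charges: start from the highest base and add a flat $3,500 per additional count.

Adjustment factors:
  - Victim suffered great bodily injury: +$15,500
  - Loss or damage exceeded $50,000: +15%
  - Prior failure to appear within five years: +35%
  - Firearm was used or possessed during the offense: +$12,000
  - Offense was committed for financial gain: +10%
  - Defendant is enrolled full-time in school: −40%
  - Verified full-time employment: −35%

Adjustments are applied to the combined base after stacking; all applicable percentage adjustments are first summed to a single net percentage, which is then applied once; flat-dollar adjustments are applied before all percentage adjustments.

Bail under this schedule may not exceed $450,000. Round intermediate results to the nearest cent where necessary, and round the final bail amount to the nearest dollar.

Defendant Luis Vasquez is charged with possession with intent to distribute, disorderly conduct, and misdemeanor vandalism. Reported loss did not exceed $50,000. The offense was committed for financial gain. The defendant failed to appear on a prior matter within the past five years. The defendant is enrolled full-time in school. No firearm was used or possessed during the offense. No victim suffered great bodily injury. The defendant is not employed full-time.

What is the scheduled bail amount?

Base amounts from the schedule: possession with intent to distribute $11,800; disorderly conduct $20,200; misdemeanor vandalism $1,200.
Stacking rule: highest base plus $3,500 per additional charge. Highest is disorderly conduct at $20,200; 2 additional charges → +$7,000. Combined base = $27,200.
Net percentage adjustment: +35% +10% −40% = +5%. $27,200 × 1.05 = $28,560.
$28,560 is within the $450,000 maximum.

$28,560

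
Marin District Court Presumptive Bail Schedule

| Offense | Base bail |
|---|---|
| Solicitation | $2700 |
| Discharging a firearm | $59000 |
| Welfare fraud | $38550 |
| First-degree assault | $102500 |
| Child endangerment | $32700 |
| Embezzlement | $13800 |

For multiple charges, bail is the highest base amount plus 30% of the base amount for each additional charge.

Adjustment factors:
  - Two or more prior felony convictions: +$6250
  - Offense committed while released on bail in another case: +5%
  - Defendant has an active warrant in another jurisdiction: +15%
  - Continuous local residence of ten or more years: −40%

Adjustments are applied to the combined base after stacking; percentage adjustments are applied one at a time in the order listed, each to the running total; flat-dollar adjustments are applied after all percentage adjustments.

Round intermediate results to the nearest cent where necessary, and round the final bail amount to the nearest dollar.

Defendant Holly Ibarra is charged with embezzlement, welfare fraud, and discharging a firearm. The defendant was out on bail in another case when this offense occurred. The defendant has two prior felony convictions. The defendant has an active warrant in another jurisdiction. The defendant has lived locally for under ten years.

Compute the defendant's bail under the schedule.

Base amounts from the schedule: embezzlement $13800; welfare fraud $38550; discharging a firearm $59000.
Stacking rule: highest base plus 30% of each additional charge. Highest is discharging a firearm at $59000. Additional: $13800 × 30% = $4140; $38550 × 30% = $11565. Combined base = $59000 + $15705 = $74705.
Offense committed while released on bail in another case (+5%): $74705 × 1.05 = $78440.25.
Defendant has an active warrant in another jurisdiction (+15%): $78440.25 × 1.15 = $90206.29.
Two or more prior felony convictions (+$6250 flat): $90206.29 + $6250 = $96456.29.
Rounded to the nearest dollar: $96456.

$96456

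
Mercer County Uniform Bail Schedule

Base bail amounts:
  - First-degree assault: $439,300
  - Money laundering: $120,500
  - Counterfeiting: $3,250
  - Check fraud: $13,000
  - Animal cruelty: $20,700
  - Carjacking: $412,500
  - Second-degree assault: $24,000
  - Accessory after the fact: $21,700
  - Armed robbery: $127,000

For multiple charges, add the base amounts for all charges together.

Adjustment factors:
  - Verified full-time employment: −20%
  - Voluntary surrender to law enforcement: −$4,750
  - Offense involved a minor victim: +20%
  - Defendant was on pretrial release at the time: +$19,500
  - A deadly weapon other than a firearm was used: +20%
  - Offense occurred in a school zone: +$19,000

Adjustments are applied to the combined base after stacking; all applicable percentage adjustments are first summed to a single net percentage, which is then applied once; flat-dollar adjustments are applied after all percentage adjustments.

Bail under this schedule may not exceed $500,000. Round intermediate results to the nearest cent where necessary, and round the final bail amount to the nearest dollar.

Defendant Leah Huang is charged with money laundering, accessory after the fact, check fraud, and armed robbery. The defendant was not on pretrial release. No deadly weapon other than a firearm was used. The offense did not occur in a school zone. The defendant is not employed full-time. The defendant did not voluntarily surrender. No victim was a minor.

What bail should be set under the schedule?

$282,200

Base amounts from the schedule: money laundering $120,500; accessory after the fact $21,700; check fraud $13,000; armed robbery $127,000.
Stacking rule: sum of all bases. $120,500 + $21,700 + $13,000 + $127,000 = $282,200.
No adjustment factors apply to this defendant.
$282,200 is within the $500,000 maximum.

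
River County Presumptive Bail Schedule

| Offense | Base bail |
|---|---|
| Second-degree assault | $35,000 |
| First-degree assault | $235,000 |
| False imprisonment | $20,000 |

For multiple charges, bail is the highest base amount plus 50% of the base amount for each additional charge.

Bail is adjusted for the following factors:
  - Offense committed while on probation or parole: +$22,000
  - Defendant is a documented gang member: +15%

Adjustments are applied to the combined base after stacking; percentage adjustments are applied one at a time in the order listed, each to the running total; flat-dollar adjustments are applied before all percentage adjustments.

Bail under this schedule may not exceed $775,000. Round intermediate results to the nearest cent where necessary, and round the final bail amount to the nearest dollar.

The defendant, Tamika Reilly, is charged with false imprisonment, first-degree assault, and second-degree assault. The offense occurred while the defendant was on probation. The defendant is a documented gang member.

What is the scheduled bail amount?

Base amounts from the schedule: false imprisonment $20,000; first-degree assault $235,000; second-degree assault $35,000.
Stacking rule: highest base plus 50% of each additional charge. Highest is first-degree assault at $235,000. Additional: $20,000 × 50% = $10,000; $35,000 × 50% = $17,500. Combined base = $235,000 + $27,500 = $262,500.
Offense committed while on probation or parole (+$22,000 flat): $262,500 + $22,000 = $284,500.
Defendant is a documented gang member (+15%): $284,500 × 1.15 = $327,175.
$327,175 is within the $775,000 maximum.

$327,175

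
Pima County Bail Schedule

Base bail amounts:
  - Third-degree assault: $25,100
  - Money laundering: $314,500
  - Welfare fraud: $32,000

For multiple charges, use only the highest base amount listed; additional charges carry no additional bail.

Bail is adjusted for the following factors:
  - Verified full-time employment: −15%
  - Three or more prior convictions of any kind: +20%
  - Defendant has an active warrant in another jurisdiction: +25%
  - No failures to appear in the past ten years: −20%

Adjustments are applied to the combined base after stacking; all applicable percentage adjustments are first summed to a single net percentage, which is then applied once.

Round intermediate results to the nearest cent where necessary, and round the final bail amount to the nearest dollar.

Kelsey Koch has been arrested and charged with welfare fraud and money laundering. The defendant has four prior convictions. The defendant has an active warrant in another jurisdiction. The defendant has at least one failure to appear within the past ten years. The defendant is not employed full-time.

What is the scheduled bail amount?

Base amounts from the schedule: welfare fraud $32,000; money laundering $314,500.
Stacking rule: use the highest base only. Highest is money laundering at $314,500. Combined base = $314,500.
Net percentage adjustment: +20% +25% = +45%. $314,500 × 1.45 = $456,025.

$456,025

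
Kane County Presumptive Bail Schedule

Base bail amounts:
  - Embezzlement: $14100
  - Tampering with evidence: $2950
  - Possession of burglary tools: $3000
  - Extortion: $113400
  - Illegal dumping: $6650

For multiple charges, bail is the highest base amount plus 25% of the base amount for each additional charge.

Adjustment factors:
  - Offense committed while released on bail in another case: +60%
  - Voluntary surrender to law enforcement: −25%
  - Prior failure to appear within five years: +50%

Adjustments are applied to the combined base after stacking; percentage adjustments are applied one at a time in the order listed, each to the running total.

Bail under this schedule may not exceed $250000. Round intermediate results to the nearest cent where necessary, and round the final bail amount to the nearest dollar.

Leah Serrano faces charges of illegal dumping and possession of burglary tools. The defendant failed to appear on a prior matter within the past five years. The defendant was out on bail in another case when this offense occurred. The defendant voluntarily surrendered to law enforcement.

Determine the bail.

$13320

Base amounts from the schedule: illegal dumping $6650; possession of burglary tools $3000.
Stacking rule: highest base plus 25% of each additional charge. Highest is illegal dumping at $6650. Additional: $3000 × 25% = $750. Combined base = $6650 + $750 = $7400.
Offense committed while released on bail in another case (+60%): $7400 × 1.6 = $11840.
Voluntary surrender to law enforcement (−25%): $11840 × 0.75 = $8880.
Prior failure to appear within five years (+50%): $8880 × 1.5 = $13320.
$13320 is within the $250000 maximum.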